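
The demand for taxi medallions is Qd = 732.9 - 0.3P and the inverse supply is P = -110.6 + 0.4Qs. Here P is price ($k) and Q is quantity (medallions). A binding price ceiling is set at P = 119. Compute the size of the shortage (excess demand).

Shortage = 123.2

In direct form, Qs = 276.5 + 2.5P.
Evaluating both curves at the ceiling price 119 gives Qd = 697.2, Qs = 574.
Shortage = Qd - Qs = 697.2 - 574 = 123.2.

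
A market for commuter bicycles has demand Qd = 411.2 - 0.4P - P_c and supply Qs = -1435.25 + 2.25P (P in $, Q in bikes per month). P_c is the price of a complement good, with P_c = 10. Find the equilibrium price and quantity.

With P_c = 10, demand is Qd = 401.2 - 0.4P.
Set Qd = Qs: 401.2 - 0.4P = -1435.25 + 2.25P, so 1836.45 = 2.65P and P* = 693.
Substitute back: Q* = 401.2 - 0.4(693) = 124.

P* = 693, Q* = 124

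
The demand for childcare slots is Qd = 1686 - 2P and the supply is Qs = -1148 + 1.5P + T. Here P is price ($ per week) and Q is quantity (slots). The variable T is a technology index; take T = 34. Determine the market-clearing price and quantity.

With T = 34, supply is Qs = -1114 + 1.5P.
Equating demand and supply, 1686 - 2P = -1114 + 1.5P gives 3.5P = 2800, so P* = 800.
Plugging P* into demand: Q* = 1686 - 2(800) = 86.

P* = 800, Q* = 86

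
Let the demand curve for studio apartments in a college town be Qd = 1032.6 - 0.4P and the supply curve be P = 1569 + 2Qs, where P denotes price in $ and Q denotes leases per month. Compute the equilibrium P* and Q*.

Inverting to quantity form: Qs = -784.5 + 0.5P.
The market clears where 1032.6 - 0.4P = -784.5 + 0.5P. Rearranging, 0.9P = 1817.1, hence P* = 2019.
Substitute back: Q* = 1032.6 - 0.4(2019) = 225.

P* = 2019, Q* = 225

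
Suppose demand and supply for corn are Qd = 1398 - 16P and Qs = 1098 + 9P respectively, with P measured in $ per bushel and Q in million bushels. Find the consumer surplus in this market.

Consumer surplus = 45451.125

Equating demand and supply, 1398 - 16P = 1098 + 9P gives 25P = 300, so P* = 12.
Substitute back: Q* = 1398 - 16(12) = 1206.
Demand choke price (Qd = 0): P = 1398/16 = 87.375. Consumer surplus = ½ × (87.375 - 12) × 1206 = 45451.125.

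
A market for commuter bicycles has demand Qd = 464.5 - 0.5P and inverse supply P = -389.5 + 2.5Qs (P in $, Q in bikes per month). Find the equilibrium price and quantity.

Rewriting in direct form: Qs = 155.8 + 0.4P.
At equilibrium Qd = Qs, so 464.5 - 0.5P = 155.8 + 0.4P; collecting terms, 308.7 = 0.9P and P* = 343.
Substitute back: Q* = 464.5 - 0.5(343) = 293.

P* = 343, Q* = 293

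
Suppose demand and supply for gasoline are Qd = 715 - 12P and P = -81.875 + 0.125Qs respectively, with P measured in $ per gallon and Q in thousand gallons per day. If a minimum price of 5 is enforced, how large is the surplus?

In direct form, Qs = 655 + 8P.
Evaluating both curves at the floor price 5 gives Qd = 655, Qs = 695.
Surplus = Qs - Qd = 695 - 655 = 40.

Surplus = 40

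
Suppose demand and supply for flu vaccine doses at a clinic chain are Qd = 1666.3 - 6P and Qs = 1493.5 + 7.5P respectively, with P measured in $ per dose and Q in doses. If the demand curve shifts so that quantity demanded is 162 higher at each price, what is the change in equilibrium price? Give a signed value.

The market clears where 1666.3 - 6P = 1493.5 + 7.5P. Rearranging, 13.5P = 172.8, hence P* = 12.8.
Plugging P* into demand: Q* = 1666.3 - 6(12.8) = 1589.5.
After the shift, demand is Qd = 1828.3 - 6P.
The new intersection has 334.8 = 13.5P, i.e. P = 24.8, Q = 1679.5.
ΔP = 24.8 - 12.8 = 12.

ΔP = 12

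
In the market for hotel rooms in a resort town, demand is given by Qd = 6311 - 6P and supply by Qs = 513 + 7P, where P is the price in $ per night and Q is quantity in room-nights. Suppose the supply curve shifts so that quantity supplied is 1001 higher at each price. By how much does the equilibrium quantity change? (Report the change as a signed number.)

The market clears where 6311 - 6P = 513 + 7P. Rearranging, 13P = 5798, hence P* = 446.
From the demand curve, Q* = 6311 - 6(446) = 3635.
After the shift, supply is Qs = 1514 + 7P.
Re-solving, 13P = 4797 gives P = 369 and Q = 4097.
ΔQ = 4097 - 3635 = 462.

ΔQ = 462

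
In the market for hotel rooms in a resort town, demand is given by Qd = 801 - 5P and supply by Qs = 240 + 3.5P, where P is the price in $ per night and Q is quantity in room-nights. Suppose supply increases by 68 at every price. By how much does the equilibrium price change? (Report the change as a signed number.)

ΔP = -8

At equilibrium Qd = Qs, so 801 - 5P = 240 + 3.5P; collecting terms, 561 = 8.5P and P* = 66.
Plugging P* into demand: Q* = 801 - 5(66) = 471.
After the shift, supply is Qs = 308 + 3.5P.
Re-solving, 8.5P = 493 gives P = 58 and Q = 511.
ΔP = 58 - 66 = -8.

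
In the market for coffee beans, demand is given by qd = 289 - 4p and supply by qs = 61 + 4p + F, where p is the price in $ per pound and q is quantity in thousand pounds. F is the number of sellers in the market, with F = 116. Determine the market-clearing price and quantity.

p* = 14, q* = 233

With F = 116, supply is qs = 177 + 4p.
At equilibrium qd = qs, so 289 - 4p = 177 + 4p; collecting terms, 112 = 8p and p* = 14.
Plugging p* into demand: q* = 289 - 4(14) = 233.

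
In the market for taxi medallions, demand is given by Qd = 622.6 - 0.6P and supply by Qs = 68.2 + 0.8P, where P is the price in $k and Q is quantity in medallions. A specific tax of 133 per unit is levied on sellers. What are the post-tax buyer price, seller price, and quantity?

The tax drives a wedge P_b - P_s = 133. Substituting P_s = P_b - 133 into supply: Qs = -38.2 + 0.8P_b.
Market clearing requires 622.6 - 0.6P_b = -38.2 + 0.8P_b; hence 660.8 = 1.4P_b and P_b = 472.
So P_s = 339 and the quantity traded is Q = 622.6 - 0.6(472) = 339.4.

P_b = 472, P_s = 339, Q = 339.4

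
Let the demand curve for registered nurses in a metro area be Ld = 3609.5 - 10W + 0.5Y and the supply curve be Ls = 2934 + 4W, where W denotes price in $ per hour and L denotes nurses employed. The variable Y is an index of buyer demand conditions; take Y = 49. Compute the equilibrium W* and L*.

With Y = 49, demand is Ld = 3634 - 10W.
At equilibrium Ld = Ls, so 3634 - 10W = 2934 + 4W; collecting terms, 700 = 14W and W* = 50.
From the demand curve, L* = 3634 - 10(50) = 3134.

W* = 50, L* = 3134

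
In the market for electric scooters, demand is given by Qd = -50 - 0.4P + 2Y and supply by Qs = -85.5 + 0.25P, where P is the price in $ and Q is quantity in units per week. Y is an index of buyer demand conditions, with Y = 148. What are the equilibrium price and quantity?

P* = 510, Q* = 42

With Y = 148, demand is Qd = 246 - 0.4P.
Equating demand and supply, 246 - 0.4P = -85.5 + 0.25P gives 0.65P = 331.5, so P* = 510.
Substitute back: Q* = 246 - 0.4(510) = 42.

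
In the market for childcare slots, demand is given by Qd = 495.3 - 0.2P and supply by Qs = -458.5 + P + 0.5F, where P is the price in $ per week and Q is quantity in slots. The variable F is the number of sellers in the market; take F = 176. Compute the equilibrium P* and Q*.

With F = 176, supply is Qs = -370.5 + P.
Equating demand and supply, 495.3 - 0.2P = -370.5 + P gives 1.2P = 865.8, so P* = 721.5.
Plugging P* into demand: Q* = 495.3 - 0.2(721.5) = 351.

P* = 721.5, Q* = 351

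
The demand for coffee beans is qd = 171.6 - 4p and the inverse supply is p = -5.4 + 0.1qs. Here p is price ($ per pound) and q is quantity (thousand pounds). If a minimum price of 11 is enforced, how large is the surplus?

Solving each curve for q: qs = 54 + 10p.
With p fixed at 11, quantity demanded is 127.6 and quantity supplied is 164.
Surplus = qs - qd = 164 - 127.6 = 36.4.

Surplus = 36.4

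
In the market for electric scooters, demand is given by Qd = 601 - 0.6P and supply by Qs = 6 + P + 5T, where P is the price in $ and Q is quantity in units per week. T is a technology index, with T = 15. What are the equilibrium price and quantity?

With T = 15, supply is Qs = 81 + P.
At equilibrium Qd = Qs, so 601 - 0.6P = 81 + P; collecting terms, 520 = 1.6P and P* = 325.
From the demand curve, Q* = 601 - 0.6(325) = 406.

P* = 325, Q* = 406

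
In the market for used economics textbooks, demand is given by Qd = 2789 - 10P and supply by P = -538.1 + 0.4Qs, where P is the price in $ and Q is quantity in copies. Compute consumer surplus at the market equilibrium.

In direct form, Qs = 1345.25 + 2.5P.
Set Qd = Qs: 2789 - 10P = 1345.25 + 2.5P, so 1443.75 = 12.5P and P* = 115.5.
Substitute back: Q* = 2789 - 10(115.5) = 1634.
Demand choke price (Qd = 0): P = 2789/10 = 278.9. Consumer surplus = ½ × (278.9 - 115.5) × 1634 = 133497.8.

Consumer surplus = 133497.8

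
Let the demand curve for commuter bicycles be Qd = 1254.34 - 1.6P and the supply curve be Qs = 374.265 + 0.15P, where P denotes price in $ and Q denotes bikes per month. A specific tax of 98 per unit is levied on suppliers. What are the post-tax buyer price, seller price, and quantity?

P_b = 511.3, P_s = 413.3, Q = 436.26

The tax drives a wedge P_b - P_s = 98. Substituting P_s = P_b - 98 into supply: Qs = 359.565 + 0.15P_b.
Set Qd = Qs: 1254.34 - 1.6P_b = 359.565 + 0.15P_b, so 894.775 = 1.75P_b and P_b = 511.3.
So P_s = 413.3 and the quantity traded is Q = 1254.34 - 1.6(511.3) = 436.26.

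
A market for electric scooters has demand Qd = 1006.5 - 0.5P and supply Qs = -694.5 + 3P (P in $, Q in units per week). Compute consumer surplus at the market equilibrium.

Equating demand and supply, 1006.5 - 0.5P = -694.5 + 3P gives 3.5P = 1701, so P* = 486.
Then Q* = 1006.5 - 0.5(486) = 763.5.
Demand choke price (Qd = 0): P = 1006.5/0.5 = 2013. Consumer surplus = ½ × (2013 - 486) × 763.5 = 582932.25.

Consumer surplus = 582932.25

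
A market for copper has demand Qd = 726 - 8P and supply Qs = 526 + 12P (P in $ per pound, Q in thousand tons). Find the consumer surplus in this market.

Equating demand and supply, 726 - 8P = 526 + 12P gives 20P = 200, so P* = 10.
Then Q* = 726 - 8(10) = 646.
Demand choke price (Qd = 0): P = 726/8 = 90.75. Consumer surplus = ½ × (90.75 - 10) × 646 = 26082.25.

Consumer surplus = 26082.25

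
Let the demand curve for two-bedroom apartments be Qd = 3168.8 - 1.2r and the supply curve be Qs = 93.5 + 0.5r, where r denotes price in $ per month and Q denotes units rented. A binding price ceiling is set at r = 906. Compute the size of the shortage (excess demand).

Shortage = 1535.1

With r fixed at 906, quantity demanded is 2081.6 and quantity supplied is 546.5.
Shortage = Qd - Qs = 2081.6 - 546.5 = 1535.1.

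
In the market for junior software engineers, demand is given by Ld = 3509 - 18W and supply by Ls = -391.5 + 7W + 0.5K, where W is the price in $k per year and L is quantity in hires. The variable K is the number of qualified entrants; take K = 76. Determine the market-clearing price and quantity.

With K = 76, supply is Ls = -353.5 + 7W.
The market clears where 3509 - 18W = -353.5 + 7W. Rearranging, 25W = 3862.5, hence W* = 154.5.
Then L* = 3509 - 18(154.5) = 728.

W* = 154.5, L* = 728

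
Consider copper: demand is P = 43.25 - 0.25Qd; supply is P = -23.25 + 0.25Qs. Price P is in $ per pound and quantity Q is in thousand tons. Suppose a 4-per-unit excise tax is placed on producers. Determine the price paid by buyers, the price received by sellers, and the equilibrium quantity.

In direct form, Qd = 173 - 4P and Qs = 93 + 4P.
With a tax of 4 on producers, they supply based on the net price P_s = P_b - 4, so Qs = 77 + 4P_b.
Set Qd = Qs: 173 - 4P_b = 77 + 4P_b, so 96 = 8P_b and P_b = 12.
Then P_s = 12 - 4 = 8 and Q = 173 - 4(12) = 125.

P_b = 12, P_s = 8, Q = 125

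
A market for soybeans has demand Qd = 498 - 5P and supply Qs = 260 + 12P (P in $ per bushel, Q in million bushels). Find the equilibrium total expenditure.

Total expenditure = 5992

At equilibrium Qd = Qs, so 498 - 5P = 260 + 12P; collecting terms, 238 = 17P and P* = 14.
Then Q* = 498 - 5(14) = 428.
Total expenditure = P* × Q* = 14 × 428 = 5992.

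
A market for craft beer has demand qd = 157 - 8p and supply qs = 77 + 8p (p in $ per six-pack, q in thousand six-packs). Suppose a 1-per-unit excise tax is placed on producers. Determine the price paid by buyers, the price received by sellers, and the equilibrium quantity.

p_b = 5.5, p_s = 4.5, q = 113

With a tax of 1 on producers, they supply based on the net price p_s = p_b - 1, so qs = 69 + 8p_b.
Market clearing requires 157 - 8p_b = 69 + 8p_b; hence 88 = 16p_b and p_b = 5.5.
So p_s = 4.5 and the quantity traded is q = 157 - 8(5.5) = 113.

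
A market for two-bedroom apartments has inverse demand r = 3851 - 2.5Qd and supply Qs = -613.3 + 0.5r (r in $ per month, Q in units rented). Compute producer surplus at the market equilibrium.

Producer surplus = 340122.24

Inverting to quantity form: Qd = 1540.4 - 0.4r.
At equilibrium Qd = Qs, so 1540.4 - 0.4r = -613.3 + 0.5r; collecting terms, 2153.7 = 0.9r and r* = 2393.
Then Q* = 1540.4 - 0.4(2393) = 583.2.
Supply choke price (Qs = 0): r = 1226.6. Producer surplus = ½ × (2393 - 1226.6) × 583.2 = 340122.24.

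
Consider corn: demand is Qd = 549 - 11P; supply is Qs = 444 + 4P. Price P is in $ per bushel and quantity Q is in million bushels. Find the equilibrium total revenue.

Total revenue = 3304

Equating demand and supply, 549 - 11P = 444 + 4P gives 15P = 105, so P* = 7.
Plugging P* into demand: Q* = 549 - 11(7) = 472.
Total revenue = P* × Q* = 7 × 472 = 3304.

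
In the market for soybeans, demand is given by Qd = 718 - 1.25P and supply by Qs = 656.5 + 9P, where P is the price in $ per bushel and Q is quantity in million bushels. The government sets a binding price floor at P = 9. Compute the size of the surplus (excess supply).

Surplus = 30.75

At P = 9: Qd = 706.75 and Qs = 737.5.
Surplus = Qs - Qd = 737.5 - 706.75 = 30.75.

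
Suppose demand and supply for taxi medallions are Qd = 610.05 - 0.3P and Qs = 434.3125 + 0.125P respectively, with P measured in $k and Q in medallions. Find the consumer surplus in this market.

Equating demand and supply, 610.05 - 0.3P = 434.3125 + 0.125P gives 0.425P = 175.7375, so P* = 413.5.
Substitute back: Q* = 610.05 - 0.3(413.5) = 486.
Demand choke price (Qd = 0): P = 610.05/0.3 = 2033.5. Consumer surplus = ½ × (2033.5 - 413.5) × 486 = 393660.

Consumer surplus = 393660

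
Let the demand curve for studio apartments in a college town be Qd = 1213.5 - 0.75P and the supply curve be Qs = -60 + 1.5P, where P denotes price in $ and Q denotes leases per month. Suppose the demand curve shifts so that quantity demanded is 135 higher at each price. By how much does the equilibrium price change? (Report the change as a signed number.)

At equilibrium Qd = Qs, so 1213.5 - 0.75P = -60 + 1.5P; collecting terms, 1273.5 = 2.25P and P* = 566.
Plugging P* into demand: Q* = 1213.5 - 0.75(566) = 789.
After the shift, demand is Qd = 1348.5 - 0.75P.
The new intersection has 1408.5 = 2.25P, i.e. P = 626, Q = 879.
ΔP = 626 - 566 = 60.

ΔP = 60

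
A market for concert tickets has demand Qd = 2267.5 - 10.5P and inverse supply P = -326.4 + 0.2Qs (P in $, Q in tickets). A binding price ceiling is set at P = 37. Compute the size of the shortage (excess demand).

Shortage = 62

Solving each curve for Q: Qs = 1632 + 5P.
At P = 37: Qd = 1879 and Qs = 1817.
Shortage = Qd - Qs = 1879 - 1817 = 62.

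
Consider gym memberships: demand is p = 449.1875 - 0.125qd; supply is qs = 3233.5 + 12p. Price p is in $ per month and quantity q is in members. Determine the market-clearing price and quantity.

p* = 18, q* = 3449.5

Inverting to quantity form: qd = 3593.5 - 8p.
Equating demand and supply, 3593.5 - 8p = 3233.5 + 12p gives 20p = 360, so p* = 18.
Plugging p* into demand: q* = 3593.5 - 8(18) = 3449.5.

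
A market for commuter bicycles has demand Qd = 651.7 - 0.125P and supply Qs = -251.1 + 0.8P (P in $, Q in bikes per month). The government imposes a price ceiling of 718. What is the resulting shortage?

Evaluating both curves at the ceiling price 718 gives Qd = 561.95, Qs = 323.3.
Shortage = Qd - Qs = 561.95 - 323.3 = 238.65.

Shortage = 238.65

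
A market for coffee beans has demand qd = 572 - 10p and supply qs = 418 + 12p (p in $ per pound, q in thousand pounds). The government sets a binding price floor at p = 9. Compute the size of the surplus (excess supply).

With p fixed at 9, quantity demanded is 482 and quantity supplied is 526.
Surplus = qs - qd = 526 - 482 = 44.

Surplus = 44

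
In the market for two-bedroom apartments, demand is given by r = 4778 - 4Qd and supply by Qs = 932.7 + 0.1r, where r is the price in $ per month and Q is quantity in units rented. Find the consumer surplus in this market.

Consumer surplus = 2030112.5

Solving each curve for Q: Qd = 1194.5 - 0.25r.
Set Qd = Qs: 1194.5 - 0.25r = 932.7 + 0.1r, so 261.8 = 0.35r and r* = 748.
From the demand curve, Q* = 1194.5 - 0.25(748) = 1007.5.
Demand choke price (Qd = 0): r = 1194.5/0.25 = 4778. Consumer surplus = ½ × (4778 - 748) × 1007.5 = 2030112.5.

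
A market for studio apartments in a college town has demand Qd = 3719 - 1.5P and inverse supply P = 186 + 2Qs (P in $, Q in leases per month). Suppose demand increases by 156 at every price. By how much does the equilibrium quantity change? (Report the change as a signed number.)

ΔQ = 39

In direct form, Qs = -93 + 0.5P.
Set Qd = Qs: 3719 - 1.5P = -93 + 0.5P, so 3812 = 2P and P* = 1906.
From the demand curve, Q* = 3719 - 1.5(1906) = 860.
After the shift, demand is Qd = 3875 - 1.5P.
New equilibrium: 3968 = 2P, so P = 1984 and Q = 899.
ΔQ = 899 - 860 = 39.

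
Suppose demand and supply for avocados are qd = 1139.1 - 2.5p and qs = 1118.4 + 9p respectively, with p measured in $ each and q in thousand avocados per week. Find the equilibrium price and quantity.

Equating demand and supply, 1139.1 - 2.5p = 1118.4 + 9p gives 11.5p = 20.7, so p* = 1.8.
Then q* = 1139.1 - 2.5(1.8) = 1134.6.

p* = 1.8, q* = 1134.6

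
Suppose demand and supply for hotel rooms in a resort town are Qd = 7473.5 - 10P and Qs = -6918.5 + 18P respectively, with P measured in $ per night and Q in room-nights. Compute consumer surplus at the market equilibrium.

The market clears where 7473.5 - 10P = -6918.5 + 18P. Rearranging, 28P = 14392, hence P* = 514.
Then Q* = 7473.5 - 10(514) = 2333.5.
Demand choke price (Qd = 0): P = 7473.5/10 = 747.35. Consumer surplus = ½ × (747.35 - 514) × 2333.5 = 272261.1125.

Consumer surplus = 272261.1125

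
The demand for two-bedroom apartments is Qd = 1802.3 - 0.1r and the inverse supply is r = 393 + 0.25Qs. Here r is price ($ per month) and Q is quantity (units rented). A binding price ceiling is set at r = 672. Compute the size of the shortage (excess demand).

Shortage = 619.1

Solving each curve for Q: Qs = -1572 + 4r.
At r = 672: Qd = 1735.1 and Qs = 1116.
Shortage = Qd - Qs = 1735.1 - 1116 = 619.1.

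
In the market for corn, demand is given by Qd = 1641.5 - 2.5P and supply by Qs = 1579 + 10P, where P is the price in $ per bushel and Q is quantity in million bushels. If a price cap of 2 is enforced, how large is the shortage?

At P = 2: Qd = 1636.5 and Qs = 1599.
Shortage = Qd - Qs = 1636.5 - 1599 = 37.5.

Shortage = 37.5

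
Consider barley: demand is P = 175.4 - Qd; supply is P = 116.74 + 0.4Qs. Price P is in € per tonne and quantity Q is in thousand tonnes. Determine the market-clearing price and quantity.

In direct form, Qd = 175.4 - P and Qs = -291.85 + 2.5P.
The market clears where 175.4 - P = -291.85 + 2.5P. Rearranging, 3.5P = 467.25, hence P* = 133.5.
Then Q* = 175.4 - 133.5 = 41.9.

P* = 133.5, Q* = 41.9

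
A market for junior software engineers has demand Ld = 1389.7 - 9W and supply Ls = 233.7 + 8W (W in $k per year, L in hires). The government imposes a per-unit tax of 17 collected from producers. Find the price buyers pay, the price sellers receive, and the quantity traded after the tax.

W_b = 76, W_s = 59, L = 705.7

The tax drives a wedge W_b - W_s = 17. Substituting W_s = W_b - 17 into supply: Ls = 97.7 + 8W_b.
Set Ld = Ls: 1389.7 - 9W_b = 97.7 + 8W_b, so 1292 = 17W_b and W_b = 76.
So W_s = 59 and the quantity traded is L = 1389.7 - 9(76) = 705.7.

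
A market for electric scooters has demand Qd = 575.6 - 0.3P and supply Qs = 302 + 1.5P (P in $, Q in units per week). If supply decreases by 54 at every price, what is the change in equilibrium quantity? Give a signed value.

ΔQ = -9

Equating demand and supply, 575.6 - 0.3P = 302 + 1.5P gives 1.8P = 273.6, so P* = 152.
From the demand curve, Q* = 575.6 - 0.3(152) = 530.
After the shift, supply is Qs = 248 + 1.5P.
The new intersection has 327.6 = 1.8P, i.e. P = 182, Q = 521.
ΔQ = 521 - 530 = -9.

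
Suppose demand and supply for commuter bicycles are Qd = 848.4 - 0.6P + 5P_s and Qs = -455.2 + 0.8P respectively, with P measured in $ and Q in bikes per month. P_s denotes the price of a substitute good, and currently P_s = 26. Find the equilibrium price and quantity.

P* = 1024, Q* = 364

With P_s = 26, demand is Qd = 978.4 - 0.6P.
At equilibrium Qd = Qs, so 978.4 - 0.6P = -455.2 + 0.8P; collecting terms, 1433.6 = 1.4P and P* = 1024.
From the demand curve, Q* = 978.4 - 0.6(1024) = 364.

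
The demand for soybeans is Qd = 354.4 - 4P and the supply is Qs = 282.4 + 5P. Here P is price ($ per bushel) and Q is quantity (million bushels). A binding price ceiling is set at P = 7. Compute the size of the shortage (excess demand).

With P fixed at 7, quantity demanded is 326.4 and quantity supplied is 317.4.
Shortage = Qd - Qs = 326.4 - 317.4 = 9.

Shortage = 9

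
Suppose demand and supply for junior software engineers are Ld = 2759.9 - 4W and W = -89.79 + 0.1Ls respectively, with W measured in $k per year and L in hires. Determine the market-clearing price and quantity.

W* = 133, L* = 2227.9

In direct form, Ls = 897.9 + 10W.
Equating demand and supply, 2759.9 - 4W = 897.9 + 10W gives 14W = 1862, so W* = 133.
Then L* = 2759.9 - 4(133) = 2227.9.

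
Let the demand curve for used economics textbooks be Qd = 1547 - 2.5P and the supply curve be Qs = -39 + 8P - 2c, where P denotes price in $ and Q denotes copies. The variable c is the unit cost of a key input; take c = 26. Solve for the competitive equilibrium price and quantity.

P* = 156, Q* = 1157

With c = 26, supply is Qs = -91 + 8P.
Set Qd = Qs: 1547 - 2.5P = -91 + 8P, so 1638 = 10.5P and P* = 156.
Plugging P* into demand: Q* = 1547 - 2.5(156) = 1157.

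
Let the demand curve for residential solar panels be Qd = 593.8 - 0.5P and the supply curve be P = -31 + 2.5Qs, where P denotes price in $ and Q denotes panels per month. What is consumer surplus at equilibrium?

Consumer surplus = 73332.64

Inverting to quantity form: Qs = 12.4 + 0.4P.
The market clears where 593.8 - 0.5P = 12.4 + 0.4P. Rearranging, 0.9P = 581.4, hence P* = 646.
Then Q* = 593.8 - 0.5(646) = 270.8.
Demand choke price (Qd = 0): P = 593.8/0.5 = 1187.6. Consumer surplus = ½ × (1187.6 - 646) × 270.8 = 73332.64.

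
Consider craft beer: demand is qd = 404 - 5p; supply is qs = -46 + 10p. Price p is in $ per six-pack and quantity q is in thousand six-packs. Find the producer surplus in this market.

Producer surplus = 3225.8

The market clears where 404 - 5p = -46 + 10p. Rearranging, 15p = 450, hence p* = 30.
Then q* = 404 - 5(30) = 254.
Supply choke price (qs = 0): p = 4.6. Producer surplus = ½ × (30 - 4.6) × 254 = 3225.8.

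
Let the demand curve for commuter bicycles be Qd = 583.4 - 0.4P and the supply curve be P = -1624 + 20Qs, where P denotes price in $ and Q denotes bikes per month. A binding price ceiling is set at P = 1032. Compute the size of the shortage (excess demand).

Shortage = 37.8

In direct form, Qs = 81.2 + 0.05P.
At P = 1032: Qd = 170.6 and Qs = 132.8.
Shortage = Qd - Qs = 170.6 - 132.8 = 37.8.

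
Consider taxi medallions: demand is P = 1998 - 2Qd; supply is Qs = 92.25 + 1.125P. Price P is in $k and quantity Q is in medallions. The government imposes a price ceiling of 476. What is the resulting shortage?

Shortage = 133.25

Rewriting in direct form: Qd = 999 - 0.5P.
At P = 476: Qd = 761 and Qs = 627.75.
Shortage = Qd - Qs = 761 - 627.75 = 133.25.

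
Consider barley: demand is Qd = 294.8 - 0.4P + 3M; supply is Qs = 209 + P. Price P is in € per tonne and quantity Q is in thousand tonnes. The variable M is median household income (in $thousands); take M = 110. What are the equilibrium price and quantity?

With M = 110, demand is Qd = 624.8 - 0.4P.
At equilibrium Qd = Qs, so 624.8 - 0.4P = 209 + P; collecting terms, 415.8 = 1.4P and P* = 297.
From the demand curve, Q* = 624.8 - 0.4(297) = 506.

P* = 297, Q* = 506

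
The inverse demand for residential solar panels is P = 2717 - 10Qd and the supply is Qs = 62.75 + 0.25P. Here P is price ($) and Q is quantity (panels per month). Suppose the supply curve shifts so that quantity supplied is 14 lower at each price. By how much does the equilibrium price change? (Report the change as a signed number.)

Solving each curve for Q: Qd = 271.7 - 0.1P.
Set Qd = Qs: 271.7 - 0.1P = 62.75 + 0.25P, so 208.95 = 0.35P and P* = 597.
From the demand curve, Q* = 271.7 - 0.1(597) = 212.
After the shift, supply is Qs = 48.75 + 0.25P.
Re-solving, 0.35P = 222.95 gives P = 637 and Q = 208.
ΔP = 637 - 597 = 40.

ΔP = 40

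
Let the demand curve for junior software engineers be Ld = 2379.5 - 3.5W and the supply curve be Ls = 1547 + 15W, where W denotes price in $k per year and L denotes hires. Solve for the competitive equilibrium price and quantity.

The market clears where 2379.5 - 3.5W = 1547 + 15W. Rearranging, 18.5W = 832.5, hence W* = 45.
Substitute back: L* = 2379.5 - 3.5(45) = 2222.

W* = 45, L* = 2222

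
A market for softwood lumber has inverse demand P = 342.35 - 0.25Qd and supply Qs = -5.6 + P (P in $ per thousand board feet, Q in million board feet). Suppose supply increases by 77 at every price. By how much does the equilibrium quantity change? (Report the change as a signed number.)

ΔQ = 61.6

Rewriting in direct form: Qd = 1369.4 - 4P.
The market clears where 1369.4 - 4P = -5.6 + P. Rearranging, 5P = 1375, hence P* = 275.
Substitute back: Q* = 1369.4 - 4(275) = 269.4.
After the shift, supply is Qs = 71.4 + P.
The new intersection has 1298 = 5P, i.e. P = 259.6, Q = 331.
ΔQ = 331 - 269.4 = 61.6.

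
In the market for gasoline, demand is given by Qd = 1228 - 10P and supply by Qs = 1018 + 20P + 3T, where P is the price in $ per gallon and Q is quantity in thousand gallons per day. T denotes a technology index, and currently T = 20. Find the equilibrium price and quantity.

P* = 5, Q* = 1178

With T = 20, supply is Qs = 1078 + 20P.
The market clears where 1228 - 10P = 1078 + 20P. Rearranging, 30P = 150, hence P* = 5.
Plugging P* into demand: Q* = 1228 - 10(5) = 1178.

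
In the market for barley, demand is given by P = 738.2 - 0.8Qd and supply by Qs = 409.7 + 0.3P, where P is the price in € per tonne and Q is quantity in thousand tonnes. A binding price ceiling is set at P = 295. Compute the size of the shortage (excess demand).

Shortage = 55.8

In direct form, Qd = 922.75 - 1.25P.
At P = 295: Qd = 554 and Qs = 498.2.
Shortage = Qd - Qs = 554 - 498.2 = 55.8.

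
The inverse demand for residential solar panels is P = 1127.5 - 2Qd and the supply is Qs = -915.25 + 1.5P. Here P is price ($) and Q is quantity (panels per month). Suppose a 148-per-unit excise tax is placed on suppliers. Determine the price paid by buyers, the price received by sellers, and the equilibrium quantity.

Solving each curve for Q: Qd = 563.75 - 0.5P.
With a tax of 148 on suppliers, they supply based on the net price P_s = P_b - 148, so Qs = -1137.25 + 1.5P_b.
Equate demand and the shifted supply: 563.75 - 0.5P_b = -1137.25 + 1.5P_b, giving 2P_b = 1701, so P_b = 850.5.
Then P_s = 850.5 - 148 = 702.5 and Q = 563.75 - 0.5(850.5) = 138.5.

P_b = 850.5, P_s = 702.5, Q = 138.5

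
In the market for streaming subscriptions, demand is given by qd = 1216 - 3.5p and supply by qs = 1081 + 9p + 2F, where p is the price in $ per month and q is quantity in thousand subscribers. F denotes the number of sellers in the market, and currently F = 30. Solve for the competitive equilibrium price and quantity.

p* = 6, q* = 1195

With F = 30, supply is qs = 1141 + 9p.
At equilibrium qd = qs, so 1216 - 3.5p = 1141 + 9p; collecting terms, 75 = 12.5p and p* = 6.
Substitute back: q* = 1216 - 3.5(6) = 1195.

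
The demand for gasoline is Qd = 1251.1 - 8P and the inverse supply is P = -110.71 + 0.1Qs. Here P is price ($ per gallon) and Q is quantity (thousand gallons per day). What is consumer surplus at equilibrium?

Rewriting in direct form: Qs = 1107.1 + 10P.
At equilibrium Qd = Qs, so 1251.1 - 8P = 1107.1 + 10P; collecting terms, 144 = 18P and P* = 8.
Substitute back: Q* = 1251.1 - 8(8) = 1187.1.
Demand choke price (Qd = 0): P = 1251.1/8 = 156.3875. Consumer surplus = ½ × (156.3875 - 8) × 1187.1 = 88075.400625.

Consumer surplus = 88075.400625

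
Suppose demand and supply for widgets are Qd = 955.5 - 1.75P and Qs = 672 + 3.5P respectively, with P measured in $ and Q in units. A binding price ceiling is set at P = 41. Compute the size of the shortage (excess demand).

Shortage = 68.25

Evaluating both curves at the ceiling price 41 gives Qd = 883.75, Qs = 815.5.
Shortage = Qd - Qs = 883.75 - 815.5 = 68.25.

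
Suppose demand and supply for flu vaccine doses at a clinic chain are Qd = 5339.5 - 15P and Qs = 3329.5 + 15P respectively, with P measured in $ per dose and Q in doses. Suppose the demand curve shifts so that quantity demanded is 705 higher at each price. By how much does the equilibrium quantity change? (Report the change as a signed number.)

ΔQ = 352.5

Set Qd = Qs: 5339.5 - 15P = 3329.5 + 15P, so 2010 = 30P and P* = 67.
Substitute back: Q* = 5339.5 - 15(67) = 4334.5.
After the shift, demand is Qd = 6044.5 - 15P.
The new intersection has 2715 = 30P, i.e. P = 90.5, Q = 4687.
ΔQ = 4687 - 4334.5 = 352.5.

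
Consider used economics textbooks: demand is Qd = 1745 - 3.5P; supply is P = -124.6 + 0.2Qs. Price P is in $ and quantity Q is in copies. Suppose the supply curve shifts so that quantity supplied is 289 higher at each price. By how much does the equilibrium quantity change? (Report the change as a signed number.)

In direct form, Qs = 623 + 5P.
Set Qd = Qs: 1745 - 3.5P = 623 + 5P, so 1122 = 8.5P and P* = 132.
From the demand curve, Q* = 1745 - 3.5(132) = 1283.
After the shift, supply is Qs = 912 + 5P.
The new intersection has 833 = 8.5P, i.e. P = 98, Q = 1402.
ΔQ = 1402 - 1283 = 119.

ΔQ = 119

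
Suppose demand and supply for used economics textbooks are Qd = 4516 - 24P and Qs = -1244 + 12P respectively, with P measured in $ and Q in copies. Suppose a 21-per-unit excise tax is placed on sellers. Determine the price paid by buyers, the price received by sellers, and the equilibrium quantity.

Sellers keep P_s = P_b - 21 per unit, so supply in terms of the buyer price is Qs = -1496 + 12P_b.
Set Qd = Qs: 4516 - 24P_b = -1496 + 12P_b, so 6012 = 36P_b and P_b = 167.
So P_s = 146 and the quantity traded is Q = 4516 - 24(167) = 508.

P_b = 167, P_s = 146, Q = 508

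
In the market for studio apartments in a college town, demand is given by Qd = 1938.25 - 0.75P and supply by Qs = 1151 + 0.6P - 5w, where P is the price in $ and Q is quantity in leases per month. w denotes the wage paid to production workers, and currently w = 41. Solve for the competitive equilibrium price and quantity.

With w = 41, supply is Qs = 946 + 0.6P.
Set Qd = Qs: 1938.25 - 0.75P = 946 + 0.6P, so 992.25 = 1.35P and P* = 735.
Substitute back: Q* = 1938.25 - 0.75(735) = 1387.

P* = 735, Q* = 1387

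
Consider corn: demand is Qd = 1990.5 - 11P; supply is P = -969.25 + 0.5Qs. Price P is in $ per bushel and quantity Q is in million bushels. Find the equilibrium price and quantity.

Inverting to quantity form: Qs = 1938.5 + 2P.
The market clears where 1990.5 - 11P = 1938.5 + 2P. Rearranging, 13P = 52, hence P* = 4.
From the demand curve, Q* = 1990.5 - 11(4) = 1946.5.

P* = 4, Q* = 1946.5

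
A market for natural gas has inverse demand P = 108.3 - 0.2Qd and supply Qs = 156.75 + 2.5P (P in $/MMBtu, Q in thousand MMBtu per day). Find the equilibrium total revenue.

Total revenue = 14620.5

Rewriting in direct form: Qd = 541.5 - 5P.
The market clears where 541.5 - 5P = 156.75 + 2.5P. Rearranging, 7.5P = 384.75, hence P* = 51.3.
Then Q* = 541.5 - 5(51.3) = 285.
Total revenue = P* × Q* = 51.3 × 285 = 14620.5.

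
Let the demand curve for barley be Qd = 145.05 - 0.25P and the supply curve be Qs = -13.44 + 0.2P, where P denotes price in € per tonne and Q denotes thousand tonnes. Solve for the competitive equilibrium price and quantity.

At equilibrium Qd = Qs, so 145.05 - 0.25P = -13.44 + 0.2P; collecting terms, 158.49 = 0.45P and P* = 352.2.
Then Q* = 145.05 - 0.25(352.2) = 57.

P* = 352.2, Q* = 57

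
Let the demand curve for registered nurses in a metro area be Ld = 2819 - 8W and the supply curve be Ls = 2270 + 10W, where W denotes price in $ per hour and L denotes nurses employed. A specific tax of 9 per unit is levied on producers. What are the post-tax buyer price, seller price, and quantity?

Producers keep W_s = W_b - 9 per unit, so supply in terms of the buyer price is Ls = 2180 + 10W_b.
Market clearing requires 2819 - 8W_b = 2180 + 10W_b; hence 639 = 18W_b and W_b = 35.5.
So W_s = 26.5 and the quantity traded is L = 2819 - 8(35.5) = 2535.

W_b = 35.5, W_s = 26.5, L = 2535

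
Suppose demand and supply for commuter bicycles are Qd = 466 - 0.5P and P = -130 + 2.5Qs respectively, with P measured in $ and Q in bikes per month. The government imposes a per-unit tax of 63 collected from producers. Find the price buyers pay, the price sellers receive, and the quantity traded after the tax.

P_b = 488, P_s = 425, Q = 222

Solving each curve for Q: Qs = 52 + 0.4P.
Producers keep P_s = P_b - 63 per unit, so supply in terms of the buyer price is Qs = 26.8 + 0.4P_b.
Equate demand and the shifted supply: 466 - 0.5P_b = 26.8 + 0.4P_b, giving 0.9P_b = 439.2, so P_b = 488.
So P_s = 425 and the quantity traded is Q = 466 - 0.5(488) = 222.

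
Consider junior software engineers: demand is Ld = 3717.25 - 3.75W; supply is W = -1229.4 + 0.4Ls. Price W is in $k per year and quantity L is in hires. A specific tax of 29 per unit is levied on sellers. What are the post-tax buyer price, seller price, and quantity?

Solving each curve for L: Ls = 3073.5 + 2.5W.
With a tax of 29 on sellers, they supply based on the net price W_s = W_b - 29, so Ls = 3001 + 2.5W_b.
Equate demand and the shifted supply: 3717.25 - 3.75W_b = 3001 + 2.5W_b, giving 6.25W_b = 716.25, so W_b = 114.6.
So W_s = 85.6 and the quantity traded is L = 3717.25 - 3.75(114.6) = 3287.5.

W_b = 114.6, W_s = 85.6, L = 3287.5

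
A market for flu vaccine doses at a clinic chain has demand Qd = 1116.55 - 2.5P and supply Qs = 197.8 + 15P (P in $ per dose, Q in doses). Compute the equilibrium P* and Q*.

Set Qd = Qs: 1116.55 - 2.5P = 197.8 + 15P, so 918.75 = 17.5P and P* = 52.5.
Substitute back: Q* = 1116.55 - 2.5(52.5) = 985.3.

P* = 52.5, Q* = 985.3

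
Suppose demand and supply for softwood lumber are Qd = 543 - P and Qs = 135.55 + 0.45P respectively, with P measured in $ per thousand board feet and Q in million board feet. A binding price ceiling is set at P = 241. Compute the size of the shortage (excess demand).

At P = 241: Qd = 302 and Qs = 244.
Shortage = Qd - Qs = 302 - 244 = 58.

Shortage = 58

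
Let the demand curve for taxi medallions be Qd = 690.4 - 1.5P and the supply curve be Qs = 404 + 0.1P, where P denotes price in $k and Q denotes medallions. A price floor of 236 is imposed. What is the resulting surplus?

At P = 236: Qd = 336.4 and Qs = 427.6.
Surplus = Qs - Qd = 427.6 - 336.4 = 91.2.

Surplus = 91.2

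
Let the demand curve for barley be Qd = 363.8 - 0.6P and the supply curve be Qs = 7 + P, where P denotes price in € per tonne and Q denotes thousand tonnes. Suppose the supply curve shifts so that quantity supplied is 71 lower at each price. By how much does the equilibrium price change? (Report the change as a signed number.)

ΔP = 44.375

The market clears where 363.8 - 0.6P = 7 + P. Rearranging, 1.6P = 356.8, hence P* = 223.
Substitute back: Q* = 363.8 - 0.6(223) = 230.
After the shift, supply is Qs = -64 + P.
Re-solving, 1.6P = 427.8 gives P = 267.375 and Q = 203.375.
ΔP = 267.375 - 223 = 44.375.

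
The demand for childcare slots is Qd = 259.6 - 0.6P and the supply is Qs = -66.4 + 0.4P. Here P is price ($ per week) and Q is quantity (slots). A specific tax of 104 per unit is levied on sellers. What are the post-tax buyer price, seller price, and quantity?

P_b = 367.6, P_s = 263.6, Q = 39.04

Sellers keep P_s = P_b - 104 per unit, so supply in terms of the buyer price is Qs = -108 + 0.4P_b.
Equate demand and the shifted supply: 259.6 - 0.6P_b = -108 + 0.4P_b, giving P_b = 367.6, so P_b = 367.6.
So P_s = 263.6 and the quantity traded is Q = 259.6 - 0.6(367.6) = 39.04.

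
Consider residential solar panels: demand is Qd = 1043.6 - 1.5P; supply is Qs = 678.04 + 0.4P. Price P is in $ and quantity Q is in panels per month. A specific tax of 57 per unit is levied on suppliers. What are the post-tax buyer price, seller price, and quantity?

P_b = 204.4, P_s = 147.4, Q = 737

The tax drives a wedge P_b - P_s = 57. Substituting P_s = P_b - 57 into supply: Qs = 655.24 + 0.4P_b.
Set Qd = Qs: 1043.6 - 1.5P_b = 655.24 + 0.4P_b, so 388.36 = 1.9P_b and P_b = 204.4.
Then P_s = 204.4 - 57 = 147.4 and Q = 1043.6 - 1.5(204.4) = 737.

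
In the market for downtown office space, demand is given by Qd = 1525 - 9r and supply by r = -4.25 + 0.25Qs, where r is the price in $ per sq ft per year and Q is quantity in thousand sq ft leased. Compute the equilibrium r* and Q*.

r* = 116, Q* = 481

Rewriting in direct form: Qs = 17 + 4r.
The market clears where 1525 - 9r = 17 + 4r. Rearranging, 13r = 1508, hence r* = 116.
Then Q* = 1525 - 9(116) = 481.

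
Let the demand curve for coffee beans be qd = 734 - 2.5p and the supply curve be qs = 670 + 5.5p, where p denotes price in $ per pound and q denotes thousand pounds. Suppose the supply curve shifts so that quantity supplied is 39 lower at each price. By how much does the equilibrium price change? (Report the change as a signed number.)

Δp = 4.875

The market clears where 734 - 2.5p = 670 + 5.5p. Rearranging, 8p = 64, hence p* = 8.
From the demand curve, q* = 734 - 2.5(8) = 714.
After the shift, supply is qs = 631 + 5.5p.
New equilibrium: 103 = 8p, so p = 12.875 and q = 701.8125.
Δp = 12.875 - 8 = 4.875.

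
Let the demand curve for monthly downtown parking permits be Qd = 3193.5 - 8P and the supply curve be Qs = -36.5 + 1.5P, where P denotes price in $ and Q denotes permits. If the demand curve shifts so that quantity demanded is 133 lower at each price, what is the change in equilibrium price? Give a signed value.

The market clears where 3193.5 - 8P = -36.5 + 1.5P. Rearranging, 9.5P = 3230, hence P* = 340.
From the demand curve, Q* = 3193.5 - 8(340) = 473.5.
After the shift, demand is Qd = 3060.5 - 8P.
Re-solving, 9.5P = 3097 gives P = 326 and Q = 452.5.
ΔP = 326 - 340 = -14.

ΔP = -14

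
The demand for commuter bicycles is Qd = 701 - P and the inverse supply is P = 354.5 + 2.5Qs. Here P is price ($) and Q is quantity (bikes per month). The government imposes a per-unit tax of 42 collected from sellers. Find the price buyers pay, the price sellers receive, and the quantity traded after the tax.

P_b = 614, P_s = 572, Q = 87

Rewriting in direct form: Qs = -141.8 + 0.4P.
The tax drives a wedge P_b - P_s = 42. Substituting P_s = P_b - 42 into supply: Qs = -158.6 + 0.4P_b.
Market clearing requires 701 - P_b = -158.6 + 0.4P_b; hence 859.6 = 1.4P_b and P_b = 614.
So P_s = 572 and the quantity traded is Q = 701 - 614 = 87.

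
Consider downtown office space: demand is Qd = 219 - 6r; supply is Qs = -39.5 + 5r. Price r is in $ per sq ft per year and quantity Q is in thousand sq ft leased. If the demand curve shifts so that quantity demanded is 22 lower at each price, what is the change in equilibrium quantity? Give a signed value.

ΔQ = -10

Set Qd = Qs: 219 - 6r = -39.5 + 5r, so 258.5 = 11r and r* = 23.5.
Substitute back: Q* = 219 - 6(23.5) = 78.
After the shift, demand is Qd = 197 - 6r.
The new intersection has 236.5 = 11r, i.e. r = 21.5, Q = 68.
ΔQ = 68 - 78 = -10.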